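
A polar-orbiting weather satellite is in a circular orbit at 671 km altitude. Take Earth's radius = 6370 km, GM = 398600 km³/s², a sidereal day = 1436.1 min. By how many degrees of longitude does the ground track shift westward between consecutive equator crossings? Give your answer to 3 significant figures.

24.6°

Semi-major axis a = 6370 + 671 = 7041 km. Period T = 2π√(a³/μ) = 2π√(7041³/398600) = 5879.8 s = 98.00 min.
During one orbit Earth rotates (5879.8 / 86166) × 360° = 24.57°.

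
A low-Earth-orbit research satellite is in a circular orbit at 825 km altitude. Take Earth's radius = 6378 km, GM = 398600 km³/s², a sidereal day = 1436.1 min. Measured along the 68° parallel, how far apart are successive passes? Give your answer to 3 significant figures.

Semi-major axis a = 6378 + 825 = 7203 km. Period T = 2π√(a³/μ) = 2π√(7203³/398600) = 6083.9 s = 101.40 min.
Node shift per orbit = (6083.9/86166) × 360° = 25.42°.
Equatorial spacing = 25.42 × 111.3 km/° = 2830 km.
At 68° latitude, spacing = 2830 × cos(68°) = 1060 km.

1060 km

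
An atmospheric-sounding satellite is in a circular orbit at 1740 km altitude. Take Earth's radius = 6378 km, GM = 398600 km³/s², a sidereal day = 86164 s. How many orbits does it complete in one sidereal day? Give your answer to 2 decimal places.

11.84

Semi-major axis a = 6378 + 1740 = 8118 km. Period T = 2π√(a³/μ) = 2π√(8118³/398600) = 7279.2 s = 121.32 min.
Orbits per sidereal day = 86164 / 7279.2 = 11.837.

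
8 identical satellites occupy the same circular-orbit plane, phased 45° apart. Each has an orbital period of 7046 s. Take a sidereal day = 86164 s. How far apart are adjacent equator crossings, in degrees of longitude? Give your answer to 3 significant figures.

Single-satellite node shift = (7046.0/86164) × 360° = 29.44°.
With 8 satellites evenly phased, successive equator crossings are 29.44/8 = 3.680° apart.

3.68°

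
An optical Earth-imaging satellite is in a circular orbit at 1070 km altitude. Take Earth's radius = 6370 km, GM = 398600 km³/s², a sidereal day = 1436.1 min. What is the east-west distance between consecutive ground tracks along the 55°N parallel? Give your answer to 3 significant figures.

Semi-major axis a = 6370 + 1070 = 7440 km. Period T = 2π√(a³/μ) = 2π√(7440³/398600) = 6386.6 s = 106.44 min.
Node shift per orbit = (6386.6/86166) × 360° = 26.68°.
Equatorial spacing = 26.68 × 111.2 km/° = 2967 km.
At 55° latitude, spacing = 2967 × cos(55°) = 1702 km.

1700 km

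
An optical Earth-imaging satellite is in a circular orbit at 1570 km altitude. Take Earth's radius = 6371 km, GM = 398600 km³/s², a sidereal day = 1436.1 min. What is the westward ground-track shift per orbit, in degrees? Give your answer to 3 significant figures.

29.4°

Semi-major axis a = 6371 + 1570 = 7941 km. Period T = 2π√(a³/μ) = 2π√(7941³/398600) = 7042.5 s = 117.37 min.
During one orbit Earth rotates (7042.5 / 86166) × 360° = 29.42°.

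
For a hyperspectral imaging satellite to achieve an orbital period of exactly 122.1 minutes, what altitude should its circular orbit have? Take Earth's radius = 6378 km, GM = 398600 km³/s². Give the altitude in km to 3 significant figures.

T = 122.1 min = 7326.0 s.
From T = 2π√(a³/μ): a = (μ T²/4π²)^(1/3) = (398600 × 7326.0² / 4π²)^(1/3) = 8153 km.
Altitude h = a − R = 8153 − 6378 = 1775 km.

1770 km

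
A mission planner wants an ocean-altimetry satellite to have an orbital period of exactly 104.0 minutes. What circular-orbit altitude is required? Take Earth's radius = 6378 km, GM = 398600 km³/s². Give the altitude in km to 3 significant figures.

948 km

T = 104.0 min = 6240.0 s.
From T = 2π√(a³/μ): a = (μ T²/4π²)^(1/3) = (398600 × 6240.0² / 4π²)^(1/3) = 7326 km.
Altitude h = a − R = 7326 − 6378 = 948 km.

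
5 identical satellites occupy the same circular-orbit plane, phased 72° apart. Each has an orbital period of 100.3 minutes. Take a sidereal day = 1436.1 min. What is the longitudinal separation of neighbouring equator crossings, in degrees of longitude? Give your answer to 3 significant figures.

T = 100.3 min = 6018.0 s.
Single-satellite node shift = (6018.0/86166) × 360° = 25.14°.
With 5 satellites evenly phased, successive equator crossings are 25.14/5 = 5.029° apart.

5.03°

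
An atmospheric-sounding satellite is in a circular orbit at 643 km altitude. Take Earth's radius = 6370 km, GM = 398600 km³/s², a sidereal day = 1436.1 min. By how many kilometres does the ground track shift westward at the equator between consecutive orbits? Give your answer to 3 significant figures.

2710 km

Semi-major axis a = 6370 + 643 = 7013 km. Period T = 2π√(a³/μ) = 2π√(7013³/398600) = 5844.8 s = 97.41 min.
During one orbit Earth rotates (5844.8 / 86166) × 360° = 24.42°.
At the equator that is 24.42° × (2π·6370/360) km/° = 24.42 × 111.2 = 2715 km.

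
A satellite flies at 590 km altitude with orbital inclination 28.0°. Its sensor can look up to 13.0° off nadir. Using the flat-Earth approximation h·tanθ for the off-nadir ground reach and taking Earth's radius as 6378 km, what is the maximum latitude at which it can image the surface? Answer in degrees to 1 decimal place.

For a prograde orbit the ground track reaches latitude ±i = ±28.0°.
Sensor half-swath on the ground ≈ 590·tan(13.0°) = 136 km = 1.22° of latitude.
Maximum observable latitude ≈ 28.0 + 1.22 = 29.2°.

29.2°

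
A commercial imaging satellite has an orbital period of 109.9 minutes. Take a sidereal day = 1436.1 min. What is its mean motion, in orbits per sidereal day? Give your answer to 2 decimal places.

T = 109.9 min = 6594.0 s.
Orbits per sidereal day = 86166 / 6594.0 = 13.067.

13.07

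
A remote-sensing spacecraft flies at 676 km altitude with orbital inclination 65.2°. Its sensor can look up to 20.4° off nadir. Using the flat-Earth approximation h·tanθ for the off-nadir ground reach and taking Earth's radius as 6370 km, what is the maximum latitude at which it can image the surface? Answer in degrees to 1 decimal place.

For a prograde orbit the ground track reaches latitude ±i = ±65.2°.
Sensor half-swath on the ground ≈ 676·tan(20.4°) = 251 km = 2.26° of latitude.
Maximum observable latitude ≈ 65.2 + 2.26 = 67.5°.

67.5°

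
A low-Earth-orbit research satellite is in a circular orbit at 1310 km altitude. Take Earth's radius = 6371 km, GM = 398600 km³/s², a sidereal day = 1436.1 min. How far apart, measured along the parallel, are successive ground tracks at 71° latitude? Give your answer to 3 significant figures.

1010 km

Semi-major axis a = 6371 + 1310 = 7681 km. Period T = 2π√(a³/μ) = 2π√(7681³/398600) = 6699.4 s = 111.66 min.
Node shift per orbit = (6699.4/86166) × 360° = 27.99°.
Equatorial spacing = 27.99 × 111.2 km/° = 3112 km.
At 71° latitude, spacing = 3112 × cos(71°) = 1013 km.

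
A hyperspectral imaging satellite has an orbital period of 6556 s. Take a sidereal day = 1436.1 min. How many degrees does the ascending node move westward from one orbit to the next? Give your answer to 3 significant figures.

During one orbit Earth rotates (6556.0 / 86166) × 360° = 27.39°.

27.4°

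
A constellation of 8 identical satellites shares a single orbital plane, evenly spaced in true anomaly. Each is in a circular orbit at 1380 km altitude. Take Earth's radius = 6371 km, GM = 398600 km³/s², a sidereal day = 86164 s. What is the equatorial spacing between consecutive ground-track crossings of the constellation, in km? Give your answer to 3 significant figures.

394 km

Semi-major axis a = 6371 + 1380 = 7751 km. Period T = 2π√(a³/μ) = 2π√(7751³/398600) = 6791.2 s = 113.19 min.
Single-satellite node shift = (6791.2/86164) × 360° = 28.37°.
With 8 satellites evenly phased, successive equator crossings are 28.37/8 = 3.547° apart.
That is 3.547 × 111.2 = 394 km at the equator.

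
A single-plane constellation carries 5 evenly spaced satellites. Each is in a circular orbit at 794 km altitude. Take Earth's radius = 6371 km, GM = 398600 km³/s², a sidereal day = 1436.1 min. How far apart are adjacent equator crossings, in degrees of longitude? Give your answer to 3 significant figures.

Semi-major axis a = 6371 + 794 = 7165 km. Period T = 2π√(a³/μ) = 2π√(7165³/398600) = 6035.8 s = 100.60 min.
Single-satellite node shift = (6035.8/86166) × 360° = 25.22°.
With 5 satellites evenly phased, successive equator crossings are 25.22/5 = 5.044° apart.

5.04°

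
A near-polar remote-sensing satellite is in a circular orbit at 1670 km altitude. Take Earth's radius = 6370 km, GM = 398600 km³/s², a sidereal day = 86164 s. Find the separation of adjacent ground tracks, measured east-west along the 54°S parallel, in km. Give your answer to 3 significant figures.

1960 km

Semi-major axis a = 6370 + 1670 = 8040 km. Period T = 2π√(a³/μ) = 2π√(8040³/398600) = 7174.6 s = 119.58 min.
Node shift per orbit = (7174.6/86164) × 360° = 29.98°.
Equatorial spacing = 29.98 × 111.2 km/° = 3333 km.
At 54° latitude, spacing = 3333 × cos(54°) = 1959 km.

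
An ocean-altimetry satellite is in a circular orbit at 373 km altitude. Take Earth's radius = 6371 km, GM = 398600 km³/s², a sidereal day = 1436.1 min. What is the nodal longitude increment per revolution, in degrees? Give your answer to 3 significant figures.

Semi-major axis a = 6371 + 373 = 6744 km. Period T = 2π√(a³/μ) = 2π√(6744³/398600) = 5511.7 s = 91.86 min.
During one orbit Earth rotates (5511.7 / 86166) × 360° = 23.03°.

23.0°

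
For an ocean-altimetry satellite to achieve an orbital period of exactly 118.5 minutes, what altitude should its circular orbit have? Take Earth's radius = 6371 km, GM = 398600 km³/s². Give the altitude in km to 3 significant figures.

T = 118.5 min = 7110.0 s.
From T = 2π√(a³/μ): a = (μ T²/4π²)^(1/3) = (398600 × 7110.0² / 4π²)^(1/3) = 7992 km.
Altitude h = a − R = 7992 − 6371 = 1621 km.

1620 km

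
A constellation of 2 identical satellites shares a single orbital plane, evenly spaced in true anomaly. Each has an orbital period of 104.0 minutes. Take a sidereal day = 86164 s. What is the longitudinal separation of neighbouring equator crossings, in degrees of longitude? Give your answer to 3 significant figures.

13.0°

T = 104.0 min = 6240.0 s.
Single-satellite node shift = (6240.0/86164) × 360° = 26.07°.
With 2 satellites evenly phased, successive equator crossings are 26.07/2 = 13.036° apart.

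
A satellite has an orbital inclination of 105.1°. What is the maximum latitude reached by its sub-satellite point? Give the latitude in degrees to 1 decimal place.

Retrograde orbit: the ground track reaches ±(180° − i) = ±(180 − 105.1) = ±74.9°.

74.9°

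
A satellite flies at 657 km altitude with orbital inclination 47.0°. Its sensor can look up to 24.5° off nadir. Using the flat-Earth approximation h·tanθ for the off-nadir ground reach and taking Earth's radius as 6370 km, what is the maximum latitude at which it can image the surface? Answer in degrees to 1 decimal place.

For a prograde orbit the ground track reaches latitude ±i = ±47.0°.
Sensor half-swath on the ground ≈ 657·tan(24.5°) = 299 km = 2.69° of latitude.
Maximum observable latitude ≈ 47.0 + 2.69 = 49.7°.

49.7°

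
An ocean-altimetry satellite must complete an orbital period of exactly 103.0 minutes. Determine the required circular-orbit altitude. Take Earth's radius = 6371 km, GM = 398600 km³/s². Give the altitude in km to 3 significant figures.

908 km

T = 103.0 min = 6180.0 s.
From T = 2π√(a³/μ): a = (μ T²/4π²)^(1/3) = (398600 × 6180.0² / 4π²)^(1/3) = 7279 km.
Altitude h = a − R = 7279 − 6371 = 908 km.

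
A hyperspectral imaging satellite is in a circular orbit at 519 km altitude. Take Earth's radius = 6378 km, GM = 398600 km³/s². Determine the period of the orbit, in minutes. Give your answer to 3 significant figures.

95.0 min

Semi-major axis a = 6378 + 519 = 6897 km. Period T = 2π√(a³/μ) = 2π√(6897³/398600) = 5700.4 s = 95.01 min.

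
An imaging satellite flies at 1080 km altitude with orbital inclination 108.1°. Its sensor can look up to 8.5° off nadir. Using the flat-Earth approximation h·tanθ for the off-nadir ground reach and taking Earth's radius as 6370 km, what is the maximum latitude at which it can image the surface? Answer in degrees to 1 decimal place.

73.4°

Retrograde orbit: the ground track reaches ±(180° − i) = ±(180 − 108.1) = ±71.9°.
Sensor half-swath on the ground ≈ 1080·tan(8.5°) = 161 km = 1.45° of latitude.
Maximum observable latitude ≈ 71.9 + 1.45 = 73.4°.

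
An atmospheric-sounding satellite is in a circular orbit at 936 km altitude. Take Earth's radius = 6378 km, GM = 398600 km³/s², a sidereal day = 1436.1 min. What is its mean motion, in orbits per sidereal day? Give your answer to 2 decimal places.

Semi-major axis a = 6378 + 936 = 7314 km. Period T = 2π√(a³/μ) = 2π√(7314³/398600) = 6225.1 s = 103.75 min.
Orbits per sidereal day = 86166 / 6225.1 = 13.842.

13.84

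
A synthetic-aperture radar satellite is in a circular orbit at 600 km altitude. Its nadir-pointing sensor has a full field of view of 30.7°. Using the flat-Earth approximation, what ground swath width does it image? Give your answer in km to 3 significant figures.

329 km

Half-angle = 30.7°/2 = 15.35°.
Swath width ≈ 2h·tan(θ/2) = 2 × 600 × tan(15.35°) = 329.4 km.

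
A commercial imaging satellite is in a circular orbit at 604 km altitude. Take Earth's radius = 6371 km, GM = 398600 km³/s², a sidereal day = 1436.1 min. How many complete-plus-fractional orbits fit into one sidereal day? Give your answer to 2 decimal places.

Semi-major axis a = 6371 + 604 = 6975 km. Period T = 2π√(a³/μ) = 2π√(6975³/398600) = 5797.3 s = 96.62 min.
Orbits per sidereal day = 86166 / 5797.3 = 14.863.

14.86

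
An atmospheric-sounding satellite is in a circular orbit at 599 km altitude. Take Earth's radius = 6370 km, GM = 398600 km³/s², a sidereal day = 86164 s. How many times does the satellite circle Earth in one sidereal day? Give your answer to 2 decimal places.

Semi-major axis a = 6370 + 599 = 6969 km. Period T = 2π√(a³/μ) = 2π√(6969³/398600) = 5789.8 s = 96.50 min.
Orbits per sidereal day = 86164 / 5789.8 = 14.882.

14.88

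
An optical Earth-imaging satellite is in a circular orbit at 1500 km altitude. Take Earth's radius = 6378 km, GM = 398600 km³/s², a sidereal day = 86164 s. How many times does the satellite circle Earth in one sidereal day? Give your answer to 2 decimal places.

12.38

Semi-major axis a = 6378 + 1500 = 7878 km. Period T = 2π√(a³/μ) = 2π√(7878³/398600) = 6958.8 s = 115.98 min.
Orbits per sidereal day = 86164 / 6958.8 = 12.382.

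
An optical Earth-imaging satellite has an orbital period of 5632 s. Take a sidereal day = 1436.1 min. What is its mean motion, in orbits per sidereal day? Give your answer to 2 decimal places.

15.30

Orbits per sidereal day = 86166 / 5632.0 = 15.299.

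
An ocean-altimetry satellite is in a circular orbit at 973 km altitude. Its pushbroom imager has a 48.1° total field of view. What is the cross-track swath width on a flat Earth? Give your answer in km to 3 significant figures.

Half-angle = 48.1°/2 = 24.05°.
Swath width ≈ 2h·tan(θ/2) = 2 × 973 × tan(24.05°) = 868.5 km.

868 km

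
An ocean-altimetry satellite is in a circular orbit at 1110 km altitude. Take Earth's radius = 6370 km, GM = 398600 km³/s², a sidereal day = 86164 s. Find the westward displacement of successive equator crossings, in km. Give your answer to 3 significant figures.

Semi-major axis a = 6370 + 1110 = 7480 km. Period T = 2π√(a³/μ) = 2π√(7480³/398600) = 6438.2 s = 107.30 min.
During one orbit Earth rotates (6438.2 / 86164) × 360° = 26.90°.
At the equator that is 26.90° × (2π·6370/360) km/° = 26.90 × 111.2 = 2991 km.

2990 km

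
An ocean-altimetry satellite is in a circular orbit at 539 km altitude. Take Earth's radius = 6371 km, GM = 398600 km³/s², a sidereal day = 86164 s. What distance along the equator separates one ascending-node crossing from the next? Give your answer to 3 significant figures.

Semi-major axis a = 6371 + 539 = 6910 km. Period T = 2π√(a³/μ) = 2π√(6910³/398600) = 5716.5 s = 95.27 min.
During one orbit Earth rotates (5716.5 / 86164) × 360° = 23.88°.
At the equator that is 23.88° × (2π·6371/360) km/° = 23.88 × 111.2 = 2656 km.

2660 km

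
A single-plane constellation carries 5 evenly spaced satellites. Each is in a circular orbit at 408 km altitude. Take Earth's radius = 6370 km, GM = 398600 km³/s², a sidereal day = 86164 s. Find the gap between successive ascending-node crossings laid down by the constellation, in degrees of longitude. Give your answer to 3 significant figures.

4.64°

Semi-major axis a = 6370 + 408 = 6778 km. Period T = 2π√(a³/μ) = 2π√(6778³/398600) = 5553.5 s = 92.56 min.
Single-satellite node shift = (5553.5/86164) × 360° = 23.20°.
With 5 satellites evenly phased, successive equator crossings are 23.20/5 = 4.641° apart.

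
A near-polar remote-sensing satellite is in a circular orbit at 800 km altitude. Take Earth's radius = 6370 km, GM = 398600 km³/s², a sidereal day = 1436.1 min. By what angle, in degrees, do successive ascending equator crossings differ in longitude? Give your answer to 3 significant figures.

25.2°

Semi-major axis a = 6370 + 800 = 7170 km. Period T = 2π√(a³/μ) = 2π√(7170³/398600) = 6042.1 s = 100.70 min.
During one orbit Earth rotates (6042.1 / 86166) × 360° = 25.24°.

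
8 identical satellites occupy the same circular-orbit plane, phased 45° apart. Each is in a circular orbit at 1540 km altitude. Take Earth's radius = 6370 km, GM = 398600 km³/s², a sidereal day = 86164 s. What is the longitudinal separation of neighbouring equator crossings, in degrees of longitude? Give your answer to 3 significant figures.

3.66°

Semi-major axis a = 6370 + 1540 = 7910 km. Period T = 2π√(a³/μ) = 2π√(7910³/398600) = 7001.3 s = 116.69 min.
Single-satellite node shift = (7001.3/86164) × 360° = 29.25°.
With 8 satellites evenly phased, successive equator crossings are 29.25/8 = 3.656° apart.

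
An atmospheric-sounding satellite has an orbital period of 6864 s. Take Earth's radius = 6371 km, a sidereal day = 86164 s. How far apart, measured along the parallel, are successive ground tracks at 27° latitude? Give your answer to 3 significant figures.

Node shift per orbit = (6864.0/86164) × 360° = 28.68°.
Equatorial spacing = 28.68 × 111.2 km/° = 3189 km.
At 27° latitude, spacing = 3189 × cos(27°) = 2841 km.

2840 km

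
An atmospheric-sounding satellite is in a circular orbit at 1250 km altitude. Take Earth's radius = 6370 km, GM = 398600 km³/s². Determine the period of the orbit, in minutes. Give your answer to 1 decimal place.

Semi-major axis a = 6370 + 1250 = 7620 km. Period T = 2π√(a³/μ) = 2π√(7620³/398600) = 6619.8 s = 110.33 min.

110.3 min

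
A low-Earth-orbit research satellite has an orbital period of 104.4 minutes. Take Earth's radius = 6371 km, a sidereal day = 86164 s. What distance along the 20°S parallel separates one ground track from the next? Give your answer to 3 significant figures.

2730 km

T = 104.4 min = 6264.0 s.
Node shift per orbit = (6264.0/86164) × 360° = 26.17°.
Equatorial spacing = 26.17 × 111.2 km/° = 2910 km.
At 20° latitude, spacing = 2910 × cos(20°) = 2735 km.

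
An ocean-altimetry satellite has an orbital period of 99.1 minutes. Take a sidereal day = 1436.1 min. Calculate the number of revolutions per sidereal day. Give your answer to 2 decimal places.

T = 99.1 min = 5946.0 s.
Orbits per sidereal day = 86166 / 5946.0 = 14.491.

14.49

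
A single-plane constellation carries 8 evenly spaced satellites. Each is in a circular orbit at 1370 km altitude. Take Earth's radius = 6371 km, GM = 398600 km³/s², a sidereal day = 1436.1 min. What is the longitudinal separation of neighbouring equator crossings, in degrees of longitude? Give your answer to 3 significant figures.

3.54°

Semi-major axis a = 6371 + 1370 = 7741 km. Period T = 2π√(a³/μ) = 2π√(7741³/398600) = 6778.1 s = 112.97 min.
Single-satellite node shift = (6778.1/86166) × 360° = 28.32°.
With 8 satellites evenly phased, successive equator crossings are 28.32/8 = 3.540° apart.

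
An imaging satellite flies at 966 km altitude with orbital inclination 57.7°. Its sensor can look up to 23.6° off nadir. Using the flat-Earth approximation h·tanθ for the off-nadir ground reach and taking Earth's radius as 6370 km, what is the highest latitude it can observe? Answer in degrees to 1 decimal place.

For a prograde orbit the ground track reaches latitude ±i = ±57.7°.
Sensor half-swath on the ground ≈ 966·tan(23.6°) = 422 km = 3.80° of latitude.
Maximum observable latitude ≈ 57.7 + 3.80 = 61.5°.

61.5°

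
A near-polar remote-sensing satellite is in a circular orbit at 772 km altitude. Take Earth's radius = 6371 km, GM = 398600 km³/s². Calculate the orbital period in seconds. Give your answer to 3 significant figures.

6010 seconds

Semi-major axis a = 6371 + 772 = 7143 km. Period T = 2π√(a³/μ) = 2π√(7143³/398600) = 6008.0 s = 100.13 min.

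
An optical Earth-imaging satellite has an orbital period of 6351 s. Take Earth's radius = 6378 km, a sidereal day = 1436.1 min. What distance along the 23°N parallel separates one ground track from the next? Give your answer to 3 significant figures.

Node shift per orbit = (6351.0/86166) × 360° = 26.53°.
Equatorial spacing = 26.53 × 111.3 km/° = 2954 km.
At 23° latitude, spacing = 2954 × cos(23°) = 2719 km.

2720 km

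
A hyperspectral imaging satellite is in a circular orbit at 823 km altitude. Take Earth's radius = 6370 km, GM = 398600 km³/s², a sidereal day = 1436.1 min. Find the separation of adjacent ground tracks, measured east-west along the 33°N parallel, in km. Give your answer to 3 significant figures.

2370 km

Semi-major axis a = 6370 + 823 = 7193 km. Period T = 2π√(a³/μ) = 2π√(7193³/398600) = 6071.2 s = 101.19 min.
Node shift per orbit = (6071.2/86166) × 360° = 25.37°.
Equatorial spacing = 25.37 × 111.2 km/° = 2820 km.
At 33° latitude, spacing = 2820 × cos(33°) = 2365 km.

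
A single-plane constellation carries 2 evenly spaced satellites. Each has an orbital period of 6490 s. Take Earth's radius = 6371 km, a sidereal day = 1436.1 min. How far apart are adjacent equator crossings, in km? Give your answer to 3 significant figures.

Single-satellite node shift = (6490.0/86166) × 360° = 27.12°.
With 2 satellites evenly phased, successive equator crossings are 27.12/2 = 13.558° apart.
That is 13.558 × 111.2 = 1508 km at the equator.

1510 km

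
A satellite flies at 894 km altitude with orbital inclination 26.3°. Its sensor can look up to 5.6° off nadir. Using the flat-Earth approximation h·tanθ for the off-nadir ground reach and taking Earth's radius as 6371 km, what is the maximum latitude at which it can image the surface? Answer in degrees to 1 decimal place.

27.1°

For a prograde orbit the ground track reaches latitude ±i = ±26.3°.
Sensor half-swath on the ground ≈ 894·tan(5.6°) = 88 km = 0.79° of latitude.
Maximum observable latitude ≈ 26.3 + 0.79 = 27.1°.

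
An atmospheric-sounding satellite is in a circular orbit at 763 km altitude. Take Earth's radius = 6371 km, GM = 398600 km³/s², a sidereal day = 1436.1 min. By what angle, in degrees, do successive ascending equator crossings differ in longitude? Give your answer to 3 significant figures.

25.1°

Semi-major axis a = 6371 + 763 = 7134 km. Period T = 2π√(a³/μ) = 2π√(7134³/398600) = 5996.7 s = 99.94 min.
During one orbit Earth rotates (5996.7 / 86166) × 360° = 25.05°.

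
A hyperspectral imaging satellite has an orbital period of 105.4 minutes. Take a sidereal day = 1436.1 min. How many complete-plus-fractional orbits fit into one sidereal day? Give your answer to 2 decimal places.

13.63

T = 105.4 min = 6324.0 s.
Orbits per sidereal day = 86166 / 6324.0 = 13.625.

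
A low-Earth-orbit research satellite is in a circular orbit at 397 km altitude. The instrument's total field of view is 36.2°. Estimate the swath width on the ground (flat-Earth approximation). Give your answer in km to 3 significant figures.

260 km

Half-angle = 36.2°/2 = 18.1°.
Swath width ≈ 2h·tan(θ/2) = 2 × 397 × tan(18.1°) = 259.5 km.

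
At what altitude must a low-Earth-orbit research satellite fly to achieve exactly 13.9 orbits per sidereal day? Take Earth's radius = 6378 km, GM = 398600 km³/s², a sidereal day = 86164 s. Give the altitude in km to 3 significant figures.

915 km

Required period T = 86164 / 13.9 = 6198.8 s.
From T = 2π√(a³/μ): a = (μ T²/4π²)^(1/3) = (398600 × 6198.8² / 4π²)^(1/3) = 7293 km.
Altitude h = a − R = 7293 − 6378 = 915 km.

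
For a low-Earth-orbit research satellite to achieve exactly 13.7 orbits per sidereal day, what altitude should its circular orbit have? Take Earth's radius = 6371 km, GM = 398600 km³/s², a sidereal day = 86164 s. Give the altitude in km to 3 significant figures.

993 km

Required period T = 86164 / 13.7 = 6289.3 s.
From T = 2π√(a³/μ): a = (μ T²/4π²)^(1/3) = (398600 × 6289.3² / 4π²)^(1/3) = 7364 km.
Altitude h = a − R = 7364 − 6371 = 993 km.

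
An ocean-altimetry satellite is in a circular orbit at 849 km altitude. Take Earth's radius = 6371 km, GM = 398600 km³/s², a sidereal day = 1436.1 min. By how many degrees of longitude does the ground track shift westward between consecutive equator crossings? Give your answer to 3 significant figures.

Semi-major axis a = 6371 + 849 = 7220 km. Period T = 2π√(a³/μ) = 2π√(7220³/398600) = 6105.4 s = 101.76 min.
During one orbit Earth rotates (6105.4 / 86166) × 360° = 25.51°.

25.5°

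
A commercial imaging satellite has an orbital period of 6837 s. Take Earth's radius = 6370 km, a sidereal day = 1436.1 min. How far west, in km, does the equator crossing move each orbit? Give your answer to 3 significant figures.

3180 km

During one orbit Earth rotates (6837.0 / 86166) × 360° = 28.56°.
At the equator that is 28.56° × (2π·6370/360) km/° = 28.56 × 111.2 = 3176 km.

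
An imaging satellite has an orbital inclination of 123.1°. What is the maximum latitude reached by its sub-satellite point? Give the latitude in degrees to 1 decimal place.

Retrograde orbit: the ground track reaches ±(180° − i) = ±(180 − 123.1) = ±56.9°.

56.9°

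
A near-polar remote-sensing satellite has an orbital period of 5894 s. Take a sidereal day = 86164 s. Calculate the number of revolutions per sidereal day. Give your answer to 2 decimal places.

14.62

Orbits per sidereal day = 86164 / 5894.0 = 14.619.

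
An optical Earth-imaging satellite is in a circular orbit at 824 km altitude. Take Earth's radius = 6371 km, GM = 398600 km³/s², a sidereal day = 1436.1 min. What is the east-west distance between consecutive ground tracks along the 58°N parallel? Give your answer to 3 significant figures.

1500 km

Semi-major axis a = 6371 + 824 = 7195 km. Period T = 2π√(a³/μ) = 2π√(7195³/398600) = 6073.8 s = 101.23 min.
Node shift per orbit = (6073.8/86166) × 360° = 25.38°.
Equatorial spacing = 25.38 × 111.2 km/° = 2822 km.
At 58° latitude, spacing = 2822 × cos(58°) = 1495 km.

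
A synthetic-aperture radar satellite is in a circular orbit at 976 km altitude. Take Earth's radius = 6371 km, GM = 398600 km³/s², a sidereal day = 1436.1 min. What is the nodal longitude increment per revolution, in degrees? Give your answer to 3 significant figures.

26.2°

Semi-major axis a = 6371 + 976 = 7347 km. Period T = 2π√(a³/μ) = 2π√(7347³/398600) = 6267.2 s = 104.45 min.
During one orbit Earth rotates (6267.2 / 86166) × 360° = 26.18°.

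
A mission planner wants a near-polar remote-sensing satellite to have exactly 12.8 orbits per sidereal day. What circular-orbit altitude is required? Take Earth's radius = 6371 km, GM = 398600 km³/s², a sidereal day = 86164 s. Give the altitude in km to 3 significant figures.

1330 km

Required period T = 86164 / 12.8 = 6731.6 s.
From T = 2π√(a³/μ): a = (μ T²/4π²)^(1/3) = (398600 × 6731.6² / 4π²)^(1/3) = 7706 km.
Altitude h = a − R = 7706 − 6371 = 1335 km.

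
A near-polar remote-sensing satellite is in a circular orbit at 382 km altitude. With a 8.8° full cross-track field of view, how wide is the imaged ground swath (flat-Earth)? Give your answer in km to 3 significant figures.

58.8 km

Half-angle = 8.8°/2 = 4.4°.
Swath width ≈ 2h·tan(θ/2) = 2 × 382 × tan(4.4°) = 58.8 km.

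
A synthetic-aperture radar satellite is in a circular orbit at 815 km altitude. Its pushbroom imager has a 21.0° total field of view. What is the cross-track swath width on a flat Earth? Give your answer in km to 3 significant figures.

302 km

Half-angle = 21.0°/2 = 10.5°.
Swath width ≈ 2h·tan(θ/2) = 2 × 815 × tan(10.5°) = 302.1 km.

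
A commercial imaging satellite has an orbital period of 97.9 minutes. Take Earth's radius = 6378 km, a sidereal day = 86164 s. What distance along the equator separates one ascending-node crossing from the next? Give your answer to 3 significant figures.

T = 97.9 min = 5874.0 s.
During one orbit Earth rotates (5874.0 / 86164) × 360° = 24.54°.
At the equator that is 24.54° × (2π·6378/360) km/° = 24.54 × 111.3 = 2732 km.

2730 km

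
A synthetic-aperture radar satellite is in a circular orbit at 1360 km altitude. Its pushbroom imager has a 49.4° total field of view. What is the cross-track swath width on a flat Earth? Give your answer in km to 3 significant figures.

Half-angle = 49.4°/2 = 24.7°.
Swath width ≈ 2h·tan(θ/2) = 2 × 1360 × tan(24.7°) = 1251.1 km.

1250 km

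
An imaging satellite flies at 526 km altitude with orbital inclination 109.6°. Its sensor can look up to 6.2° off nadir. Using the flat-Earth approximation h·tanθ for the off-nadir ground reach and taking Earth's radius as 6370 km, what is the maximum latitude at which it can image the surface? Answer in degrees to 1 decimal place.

Retrograde orbit: the ground track reaches ±(180° − i) = ±(180 − 109.6) = ±70.4°.
Sensor half-swath on the ground ≈ 526·tan(6.2°) = 57 km = 0.51° of latitude.
Maximum observable latitude ≈ 70.4 + 0.51 = 70.9°.

70.9°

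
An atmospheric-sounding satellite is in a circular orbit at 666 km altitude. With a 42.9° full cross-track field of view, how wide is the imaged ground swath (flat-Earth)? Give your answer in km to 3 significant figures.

523 km

Half-angle = 42.9°/2 = 21.45°.
Swath width ≈ 2h·tan(θ/2) = 2 × 666 × tan(21.45°) = 523.3 km.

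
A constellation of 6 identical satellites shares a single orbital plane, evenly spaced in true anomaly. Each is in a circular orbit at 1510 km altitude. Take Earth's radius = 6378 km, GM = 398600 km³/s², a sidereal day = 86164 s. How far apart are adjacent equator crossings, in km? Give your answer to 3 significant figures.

540 km

Semi-major axis a = 6378 + 1510 = 7888 km. Period T = 2π√(a³/μ) = 2π√(7888³/398600) = 6972.1 s = 116.20 min.
Single-satellite node shift = (6972.1/86164) × 360° = 29.13°.
With 6 satellites evenly phased, successive equator crossings are 29.13/6 = 4.855° apart.
That is 4.855 × 111.3 = 540 km at the equator.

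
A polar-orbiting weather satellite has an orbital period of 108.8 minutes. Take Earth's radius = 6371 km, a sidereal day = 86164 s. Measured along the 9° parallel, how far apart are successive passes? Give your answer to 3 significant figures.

T = 108.8 min = 6528.0 s.
Node shift per orbit = (6528.0/86164) × 360° = 27.27°.
Equatorial spacing = 27.27 × 111.2 km/° = 3033 km.
At 9° latitude, spacing = 3033 × cos(9°) = 2995 km.

3000 km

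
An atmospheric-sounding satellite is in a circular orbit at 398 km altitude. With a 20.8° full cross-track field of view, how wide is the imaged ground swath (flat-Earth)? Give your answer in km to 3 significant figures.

Half-angle = 20.8°/2 = 10.4°.
Swath width ≈ 2h·tan(θ/2) = 2 × 398 × tan(10.4°) = 146.1 km.

146 km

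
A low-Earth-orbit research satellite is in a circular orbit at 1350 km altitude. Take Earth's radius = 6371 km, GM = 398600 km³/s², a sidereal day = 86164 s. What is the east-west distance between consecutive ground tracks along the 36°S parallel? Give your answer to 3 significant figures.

Semi-major axis a = 6371 + 1350 = 7721 km. Period T = 2π√(a³/μ) = 2π√(7721³/398600) = 6751.8 s = 112.53 min.
Node shift per orbit = (6751.8/86164) × 360° = 28.21°.
Equatorial spacing = 28.21 × 111.2 km/° = 3137 km.
At 36° latitude, spacing = 3137 × cos(36°) = 2538 km.

2540 km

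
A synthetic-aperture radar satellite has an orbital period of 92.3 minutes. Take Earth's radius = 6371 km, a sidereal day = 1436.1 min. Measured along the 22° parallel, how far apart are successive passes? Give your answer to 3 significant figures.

T = 92.3 min = 5538.0 s.
Node shift per orbit = (5538.0/86166) × 360° = 23.14°.
Equatorial spacing = 23.14 × 111.2 km/° = 2573 km.
At 22° latitude, spacing = 2573 × cos(22°) = 2385 km.

2390 km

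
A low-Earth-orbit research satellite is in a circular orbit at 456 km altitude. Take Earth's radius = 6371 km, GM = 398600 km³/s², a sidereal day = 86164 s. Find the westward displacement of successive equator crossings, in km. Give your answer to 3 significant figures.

2610 km

Semi-major axis a = 6371 + 456 = 6827 km. Period T = 2π√(a³/μ) = 2π√(6827³/398600) = 5613.8 s = 93.56 min.
During one orbit Earth rotates (5613.8 / 86164) × 360° = 23.45°.
At the equator that is 23.45° × (2π·6371/360) km/° = 23.45 × 111.2 = 2608 km.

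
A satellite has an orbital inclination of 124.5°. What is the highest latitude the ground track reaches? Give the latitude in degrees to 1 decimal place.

55.5°

Retrograde orbit: the ground track reaches ±(180° − i) = ±(180 − 124.5) = ±55.5°.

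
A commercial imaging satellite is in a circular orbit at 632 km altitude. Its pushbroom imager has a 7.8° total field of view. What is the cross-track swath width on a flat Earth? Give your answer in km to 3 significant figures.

Half-angle = 7.8°/2 = 3.9°.
Swath width ≈ 2h·tan(θ/2) = 2 × 632 × tan(3.9°) = 86.2 km.

86.2 km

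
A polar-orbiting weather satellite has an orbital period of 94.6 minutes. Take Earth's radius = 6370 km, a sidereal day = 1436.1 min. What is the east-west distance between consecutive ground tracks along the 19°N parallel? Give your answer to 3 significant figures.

T = 94.6 min = 5676.0 s.
Node shift per orbit = (5676.0/86166) × 360° = 23.71°.
Equatorial spacing = 23.71 × 111.2 km/° = 2636 km.
At 19° latitude, spacing = 2636 × cos(19°) = 2493 km.

2490 km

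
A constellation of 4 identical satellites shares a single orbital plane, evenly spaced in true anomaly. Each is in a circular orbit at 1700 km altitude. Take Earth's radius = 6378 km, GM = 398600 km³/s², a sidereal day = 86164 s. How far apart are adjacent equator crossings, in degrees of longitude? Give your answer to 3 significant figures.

7.55°

Semi-major axis a = 6378 + 1700 = 8078 km. Period T = 2π√(a³/μ) = 2π√(8078³/398600) = 7225.5 s = 120.42 min.
Single-satellite node shift = (7225.5/86164) × 360° = 30.19°.
With 4 satellites evenly phased, successive equator crossings are 30.19/4 = 7.547° apart.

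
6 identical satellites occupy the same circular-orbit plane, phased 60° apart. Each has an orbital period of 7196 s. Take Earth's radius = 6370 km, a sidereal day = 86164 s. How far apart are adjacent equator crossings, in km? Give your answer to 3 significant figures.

Single-satellite node shift = (7196.0/86164) × 360° = 30.07°.
With 6 satellites evenly phased, successive equator crossings are 30.07/6 = 5.011° apart.
That is 5.011 × 111.2 = 557 km at the equator.

557 km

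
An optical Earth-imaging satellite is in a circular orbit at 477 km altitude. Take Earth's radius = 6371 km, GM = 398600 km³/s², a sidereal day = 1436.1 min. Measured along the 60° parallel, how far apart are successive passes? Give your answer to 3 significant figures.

1310 km

Semi-major axis a = 6371 + 477 = 6848 km. Period T = 2π√(a³/μ) = 2π√(6848³/398600) = 5639.7 s = 94.00 min.
Node shift per orbit = (5639.7/86166) × 360° = 23.56°.
Equatorial spacing = 23.56 × 111.2 km/° = 2620 km.
At 60° latitude, spacing = 2620 × cos(60°) = 1310 km.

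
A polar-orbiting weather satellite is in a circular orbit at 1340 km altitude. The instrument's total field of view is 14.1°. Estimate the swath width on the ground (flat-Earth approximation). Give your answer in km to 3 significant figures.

331 km

Half-angle = 14.1°/2 = 7.05°.
Swath width ≈ 2h·tan(θ/2) = 2 × 1340 × tan(7.05°) = 331.4 km.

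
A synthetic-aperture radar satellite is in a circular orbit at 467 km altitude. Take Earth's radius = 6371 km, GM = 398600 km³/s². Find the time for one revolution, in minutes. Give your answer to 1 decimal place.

Semi-major axis a = 6371 + 467 = 6838 km. Period T = 2π√(a³/μ) = 2π√(6838³/398600) = 5627.4 s = 93.79 min.

93.8 min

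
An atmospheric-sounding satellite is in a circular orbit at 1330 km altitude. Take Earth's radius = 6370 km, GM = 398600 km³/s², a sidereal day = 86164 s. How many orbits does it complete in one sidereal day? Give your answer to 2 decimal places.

Semi-major axis a = 6370 + 1330 = 7700 km. Period T = 2π√(a³/μ) = 2π√(7700³/398600) = 6724.3 s = 112.07 min.
Orbits per sidereal day = 86164 / 6724.3 = 12.814.

12.81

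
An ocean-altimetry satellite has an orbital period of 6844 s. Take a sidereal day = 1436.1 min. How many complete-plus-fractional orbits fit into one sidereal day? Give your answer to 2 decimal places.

Orbits per sidereal day = 86166 / 6844.0 = 12.590.

12.59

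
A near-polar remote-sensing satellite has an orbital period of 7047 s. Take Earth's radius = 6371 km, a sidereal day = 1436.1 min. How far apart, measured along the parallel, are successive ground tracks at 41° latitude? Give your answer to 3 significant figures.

Node shift per orbit = (7047.0/86166) × 360° = 29.44°.
Equatorial spacing = 29.44 × 111.2 km/° = 3274 km.
At 41° latitude, spacing = 3274 × cos(41°) = 2471 km.

2470 km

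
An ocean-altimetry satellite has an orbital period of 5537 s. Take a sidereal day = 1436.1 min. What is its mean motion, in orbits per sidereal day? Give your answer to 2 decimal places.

Orbits per sidereal day = 86166 / 5537.0 = 15.562.

15.56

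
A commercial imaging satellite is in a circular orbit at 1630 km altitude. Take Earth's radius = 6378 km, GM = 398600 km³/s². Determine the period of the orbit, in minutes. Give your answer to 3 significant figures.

Semi-major axis a = 6378 + 1630 = 8008 km. Period T = 2π√(a³/μ) = 2π√(8008³/398600) = 7131.8 s = 118.86 min.

119 min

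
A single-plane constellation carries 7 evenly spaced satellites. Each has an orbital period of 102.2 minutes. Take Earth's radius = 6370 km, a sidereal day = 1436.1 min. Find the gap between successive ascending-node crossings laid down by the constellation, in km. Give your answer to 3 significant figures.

T = 102.2 min = 6132.0 s.
Single-satellite node shift = (6132.0/86166) × 360° = 25.62°.
With 7 satellites evenly phased, successive equator crossings are 25.62/7 = 3.660° apart.
That is 3.660 × 111.2 = 407 km at the equator.

407 km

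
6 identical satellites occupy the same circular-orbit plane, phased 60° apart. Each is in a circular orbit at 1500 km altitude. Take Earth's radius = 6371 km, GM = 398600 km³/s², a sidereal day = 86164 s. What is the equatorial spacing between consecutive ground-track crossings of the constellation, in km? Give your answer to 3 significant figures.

538 km

Semi-major axis a = 6371 + 1500 = 7871 km. Period T = 2π√(a³/μ) = 2π√(7871³/398600) = 6949.5 s = 115.83 min.
Single-satellite node shift = (6949.5/86164) × 360° = 29.04°.
With 6 satellites evenly phased, successive equator crossings are 29.04/6 = 4.839° apart.
That is 4.839 × 111.2 = 538 km at the equator.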